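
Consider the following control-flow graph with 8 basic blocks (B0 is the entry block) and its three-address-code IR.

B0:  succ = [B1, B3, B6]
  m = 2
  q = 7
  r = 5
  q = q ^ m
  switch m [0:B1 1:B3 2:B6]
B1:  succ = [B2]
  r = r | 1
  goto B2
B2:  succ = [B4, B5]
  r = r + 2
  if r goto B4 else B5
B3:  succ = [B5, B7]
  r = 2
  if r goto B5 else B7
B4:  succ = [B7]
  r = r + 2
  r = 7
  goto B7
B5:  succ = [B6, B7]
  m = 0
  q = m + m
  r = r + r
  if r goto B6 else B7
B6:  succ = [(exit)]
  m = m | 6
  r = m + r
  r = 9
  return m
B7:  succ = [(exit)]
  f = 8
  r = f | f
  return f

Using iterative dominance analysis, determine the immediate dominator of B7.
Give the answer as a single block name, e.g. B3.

Answer: B0

Derivation:
idom tree: B1←B0 B2←B1 B3←B0 B4←B2 B5←B0 B6←B0 B7←B0
Dom at joins:
  B5: preds {B2,B3}: {B0,B1,B2} ∩ {B0,B3} = {B0}; idom=B0
  B6: preds {B0,B5}: {B0} ∩ {B0,B5} = {B0}; idom=B0
  B7: preds {B3,B4,B5}: {B0,B3} ∩ {B0,B1,B2,B4} ∩ {B0,B5} = {B0}; idom=B0

idom(B7) = B0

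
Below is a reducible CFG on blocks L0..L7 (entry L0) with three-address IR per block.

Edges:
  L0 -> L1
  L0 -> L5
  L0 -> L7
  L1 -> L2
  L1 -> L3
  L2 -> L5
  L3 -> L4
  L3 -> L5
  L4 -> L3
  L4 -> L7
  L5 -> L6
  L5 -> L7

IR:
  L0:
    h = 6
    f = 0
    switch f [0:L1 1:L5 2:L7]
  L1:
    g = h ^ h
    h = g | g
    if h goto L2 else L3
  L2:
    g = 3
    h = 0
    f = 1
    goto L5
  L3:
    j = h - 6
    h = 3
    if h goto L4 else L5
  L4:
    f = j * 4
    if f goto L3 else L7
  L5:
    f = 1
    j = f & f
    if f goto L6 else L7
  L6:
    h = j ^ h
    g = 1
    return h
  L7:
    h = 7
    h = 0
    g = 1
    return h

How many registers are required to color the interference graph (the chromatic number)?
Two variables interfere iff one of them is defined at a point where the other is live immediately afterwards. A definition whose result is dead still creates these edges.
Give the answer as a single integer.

Answer: 3

Derivation:
def/use:
  L0 def {f,h} use ∅
  L1 def {g,h} use {h}
  L2 def {f,g,h} use ∅
  L3 def {h,j} use {h}
  L4 def {f} use {j}
  L5 def {f,j} use ∅
  L6 def {g,h} use {h,j}
  L7 def {g,h} use ∅

Liveness:
  L0 li=∅ lo={h}
  L1 li={h} lo={h}
  L2 li=∅ lo={h}
  L3 li={h} lo={h,j}
  L4 li={h,j} lo={h}
  L5 li={h} lo={h,j}
  L6 li={h,j} lo=∅
  L7 li=∅ lo=∅

Conflict graph:
  f↔{h,j}
  g↔{h}
  h↔{f,g,j}
  j↔{f,h}

Colouring:
  {f,h,j} pairwise interfere (3-clique) ⇒ χ ≥ 3
  3-colouring: R0={h}  R1={f,g}  R2={j}
  χ = 3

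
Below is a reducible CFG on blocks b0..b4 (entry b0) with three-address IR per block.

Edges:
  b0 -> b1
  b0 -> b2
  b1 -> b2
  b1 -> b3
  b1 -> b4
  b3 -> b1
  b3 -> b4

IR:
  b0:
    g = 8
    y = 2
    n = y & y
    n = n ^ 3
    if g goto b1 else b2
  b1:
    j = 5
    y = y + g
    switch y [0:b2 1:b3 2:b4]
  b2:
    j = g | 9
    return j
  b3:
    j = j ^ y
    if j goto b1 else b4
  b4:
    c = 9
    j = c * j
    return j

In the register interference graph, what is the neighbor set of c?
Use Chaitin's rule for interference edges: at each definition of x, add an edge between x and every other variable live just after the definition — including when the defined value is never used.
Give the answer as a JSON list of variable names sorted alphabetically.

Answer: ["j"]

Working:
def/use:
  b0: def={g,n,y} ue=∅
  b1: def={j,y} ue={g,y}
  b2: def={j} ue={g}
  b3: def={j} ue={j,y}
  b4: def={c,j} ue={j}

Backward fixpoint:
  live b0: ∅→{g,y}
  live b1: {g,y}→{g,j,y}
  live b2: {g}→∅
  live b3: {g,j,y}→{g,j,y}
  live b4: {j}→∅

Interfere edges:
  c — {j}
  g — {j,n,y}
  j — {c,g,y}
  n — {g,y}
  y — {g,j,n}

N(c) = ["j"]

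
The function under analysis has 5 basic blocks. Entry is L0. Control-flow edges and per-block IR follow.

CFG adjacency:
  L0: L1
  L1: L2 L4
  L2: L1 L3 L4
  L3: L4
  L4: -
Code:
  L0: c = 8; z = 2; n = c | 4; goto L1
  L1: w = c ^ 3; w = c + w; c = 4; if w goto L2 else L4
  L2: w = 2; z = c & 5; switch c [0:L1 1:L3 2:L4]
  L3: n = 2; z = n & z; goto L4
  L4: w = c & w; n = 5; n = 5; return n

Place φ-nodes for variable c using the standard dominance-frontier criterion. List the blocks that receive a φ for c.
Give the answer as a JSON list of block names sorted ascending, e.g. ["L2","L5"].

Answer: ["L1"]

Analysis:
idom tree: L1←L0 L2←L1 L3←L2 L4←L1
Dom∩ at merges:
  L1: preds {L0,L2}: {L0} ∩ {L0,L1,L2} = {L0}; idom=L0
  L4: preds {L1,L2,L3}: {L0,L1} ∩ {L0,L1,L2} ∩ {L0,L1,L2,L3} = {L0,L1}; idom=L1

DF walk-up:
  L1←L0: walk · to L0
  L1←L2: walk L2→L1 to L0
  L4←L1: walk · to L1
  L4←L2: walk L2 to L1
  L4←L3: walk L3→L2 to L1
  L0 → ∅
  L1 → {L1}
  L2 → {L1,L4}
  L3 → {L4}
  L4 → ∅

φ for c: defs {L0,L1}
  DF⁺ = {L1}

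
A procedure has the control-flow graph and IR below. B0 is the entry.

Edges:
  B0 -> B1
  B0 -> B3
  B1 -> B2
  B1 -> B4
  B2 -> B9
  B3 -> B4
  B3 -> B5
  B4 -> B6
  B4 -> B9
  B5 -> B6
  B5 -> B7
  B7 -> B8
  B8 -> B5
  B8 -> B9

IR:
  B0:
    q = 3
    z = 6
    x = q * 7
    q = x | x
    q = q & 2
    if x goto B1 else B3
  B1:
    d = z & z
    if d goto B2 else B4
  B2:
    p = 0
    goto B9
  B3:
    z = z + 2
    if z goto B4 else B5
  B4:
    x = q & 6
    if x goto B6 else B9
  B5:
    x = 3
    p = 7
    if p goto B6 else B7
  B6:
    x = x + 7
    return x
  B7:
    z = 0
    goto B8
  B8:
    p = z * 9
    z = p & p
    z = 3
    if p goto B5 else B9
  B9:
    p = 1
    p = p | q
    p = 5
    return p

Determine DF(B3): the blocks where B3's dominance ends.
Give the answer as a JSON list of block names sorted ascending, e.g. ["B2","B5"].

Answer: ["B4", "B6", "B9"]

Analysis:
idom tree: B1←B0 B2←B1 B3←B0 B4←B0 B5←B3 B6←B0 B7←B5 B8←B7 B9←B0
Dom∩ at merges:
  B4: preds {B1,B3}: {B0,B1} ∩ {B0,B3} = {B0}; idom=B0
  B5: preds {B3,B8}: {B0,B3} ∩ {B0,B3,B5,B7,B8} = {B0,B3}; idom=B3
  B6: preds {B4,B5}: {B0,B4} ∩ {B0,B3,B5} = {B0}; idom=B0
  B9: preds {B2,B4,B8}: {B0,B1,B2} ∩ {B0,B4} ∩ {B0,B3,B5,B7,B8} = {B0}; idom=B0

Frontier:
  B4←B1: walk B1 to B0
  B4←B3: walk B3 to B0
  B5←B3: walk · to B3
  B5←B8: walk B8→B7→B5 to B3
  B6←B4: walk B4 to B0
  B6←B5: walk B5→B3 to B0
  B9←B2: walk B2→B1 to B0
  B9←B4: walk B4 to B0
  B9←B8: walk B8→B7→B5→B3 to B0
  DF(B0)=∅
  DF(B1)={B4,B9}
  DF(B2)={B9}
  DF(B3)={B4,B6,B9}
  DF(B4)={B6,B9}
  DF(B5)={B5,B6,B9}
  DF(B6)=∅
  DF(B7)={B5,B9}
  DF(B8)={B5,B9}
  DF(B9)=∅

DF(B3) = ["B4", "B6", "B9"]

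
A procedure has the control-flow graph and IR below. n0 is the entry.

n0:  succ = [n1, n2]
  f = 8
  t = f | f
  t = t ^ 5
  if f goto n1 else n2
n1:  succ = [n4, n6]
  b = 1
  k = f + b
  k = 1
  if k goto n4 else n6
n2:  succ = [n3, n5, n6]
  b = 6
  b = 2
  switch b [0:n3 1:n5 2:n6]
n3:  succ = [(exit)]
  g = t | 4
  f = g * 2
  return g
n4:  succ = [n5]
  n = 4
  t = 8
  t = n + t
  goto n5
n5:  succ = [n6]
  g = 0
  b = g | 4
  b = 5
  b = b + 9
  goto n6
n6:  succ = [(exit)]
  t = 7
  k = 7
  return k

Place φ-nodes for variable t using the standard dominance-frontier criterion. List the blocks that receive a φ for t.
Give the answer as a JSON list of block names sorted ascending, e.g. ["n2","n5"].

Answer: ["n5", "n6"]

Working:
idom tree: n1←n0 n2←n0 n3←n2 n4←n1 n5←n0 n6←n0
Join-block Dom:
  n5: preds {n2,n4}: {n0,n2} ∩ {n0,n1,n4} = {n0}; idom=n0
  n6: preds {n1,n2,n5}: {n0,n1} ∩ {n0,n2} ∩ {n0,n5} = {n0}; idom=n0

DF walk-up:
  join n5 pred n2: n2 stop@n0
  join n5 pred n4: n4→n1 stop@n0
  join n6 pred n1: n1 stop@n0
  join n6 pred n2: n2 stop@n0
  join n6 pred n5: n5 stop@n0
  DF(n0)=∅
  DF(n1)={n5,n6}
  DF(n2)={n5,n6}
  DF(n3)=∅
  DF(n4)={n5}
  DF(n5)={n6}
  DF(n6)=∅

φ for t: defs {n0,n4,n6}
  DF⁺ = {n5,n6}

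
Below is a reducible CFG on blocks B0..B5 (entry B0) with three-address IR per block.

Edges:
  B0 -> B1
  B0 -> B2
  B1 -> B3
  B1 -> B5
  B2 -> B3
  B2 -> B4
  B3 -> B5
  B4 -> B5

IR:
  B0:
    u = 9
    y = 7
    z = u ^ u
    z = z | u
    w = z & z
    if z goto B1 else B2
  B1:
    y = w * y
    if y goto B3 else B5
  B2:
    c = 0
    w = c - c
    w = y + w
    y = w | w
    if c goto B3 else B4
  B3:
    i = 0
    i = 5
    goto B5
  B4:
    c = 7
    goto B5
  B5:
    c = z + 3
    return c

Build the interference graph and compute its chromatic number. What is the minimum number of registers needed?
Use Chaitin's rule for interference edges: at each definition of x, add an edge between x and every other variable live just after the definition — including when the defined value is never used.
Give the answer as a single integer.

def/use:
  B0 def {u,w,y,z} use ∅
  B1 def {y} use {w,y}
  B2 def {c,w,y} use {y}
  B3 def {i} use ∅
  B4 def {c} use ∅
  B5 def {c} use {z}

Backward fixpoint:
  live B0: ∅→{w,y,z}
  live B1: {w,y,z}→{z}
  live B2: {y,z}→{z}
  live B3: {z}→{z}
  live B4: {z}→{z}
  live B5: {z}→∅

Interfere edges:
  c — {w,y,z}
  i — {z}
  u — {y,z}
  w — {c,y,z}
  y — {c,u,w,z}
  z — {c,i,u,w,y}

Registers:
  {c,w,y,z} pairwise interfere (4-clique) ⇒ χ ≥ 4
  4-colouring: c0={z}  c1={i,y}  c2={c,u}  c3={w}
  χ = 4

Answer: 4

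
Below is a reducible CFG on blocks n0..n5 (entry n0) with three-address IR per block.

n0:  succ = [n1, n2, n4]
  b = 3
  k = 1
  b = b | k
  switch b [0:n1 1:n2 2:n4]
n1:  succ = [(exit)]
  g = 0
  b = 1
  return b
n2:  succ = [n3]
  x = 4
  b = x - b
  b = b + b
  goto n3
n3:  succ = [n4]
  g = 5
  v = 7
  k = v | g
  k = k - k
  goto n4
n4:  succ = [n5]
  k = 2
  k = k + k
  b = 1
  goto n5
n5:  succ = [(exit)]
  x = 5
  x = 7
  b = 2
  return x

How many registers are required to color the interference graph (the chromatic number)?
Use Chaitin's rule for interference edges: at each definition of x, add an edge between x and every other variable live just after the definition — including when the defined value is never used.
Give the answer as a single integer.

def/use:
  n0 def {b,k} use ∅
  n1 def {b,g} use ∅
  n2 def {b,x} use {b}
  n3 def {g,k,v} use ∅
  n4 def {b,k} use ∅
  n5 def {b,x} use ∅

Backward fixpoint:
  n0 li=∅ lo={b}
  n1 li=∅ lo=∅
  n2 li={b} lo=∅
  n3 li=∅ lo=∅
  n4 li=∅ lo=∅
  n5 li=∅ lo=∅

Interfere edges:
  b — {k,x}
  g — {v}
  k — {b}
  v — {g}
  x — {b}

Registers:
  clique {b,k} ⇒ need ≥ 2
  2-colouring: R0={b,g}  R1={k,v,x}
  χ = 2

Answer: 2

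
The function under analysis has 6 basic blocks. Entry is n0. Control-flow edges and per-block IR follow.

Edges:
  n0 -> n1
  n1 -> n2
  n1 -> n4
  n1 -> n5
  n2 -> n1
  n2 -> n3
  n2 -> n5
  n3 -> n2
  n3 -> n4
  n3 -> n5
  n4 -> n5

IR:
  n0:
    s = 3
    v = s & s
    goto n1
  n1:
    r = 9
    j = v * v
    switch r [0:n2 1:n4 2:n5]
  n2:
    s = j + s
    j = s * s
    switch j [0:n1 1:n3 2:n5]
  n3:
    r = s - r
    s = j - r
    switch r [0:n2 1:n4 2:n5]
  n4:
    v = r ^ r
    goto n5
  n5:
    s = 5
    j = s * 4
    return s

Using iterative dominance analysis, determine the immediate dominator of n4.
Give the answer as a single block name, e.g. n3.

idom tree: n1←n0 n2←n1 n3←n2 n4←n1 n5←n1
Dom∩ at merges:
  n1: preds {n0,n2}: {n0} ∩ {n0,n1,n2} = {n0}; idom=n0
  n2: preds {n1,n3}: {n0,n1} ∩ {n0,n1,n2,n3} = {n0,n1}; idom=n1
  n4: preds {n1,n3}: {n0,n1} ∩ {n0,n1,n2,n3} = {n0,n1}; idom=n1
  n5: preds {n1,n2,n3,n4}: {n0,n1} ∩ {n0,n1,n2} ∩ {n0,n1,n2,n3} ∩ {n0,n1,n4} = {n0,n1}; idom=n1

idom(n4) = n1

Answer: n1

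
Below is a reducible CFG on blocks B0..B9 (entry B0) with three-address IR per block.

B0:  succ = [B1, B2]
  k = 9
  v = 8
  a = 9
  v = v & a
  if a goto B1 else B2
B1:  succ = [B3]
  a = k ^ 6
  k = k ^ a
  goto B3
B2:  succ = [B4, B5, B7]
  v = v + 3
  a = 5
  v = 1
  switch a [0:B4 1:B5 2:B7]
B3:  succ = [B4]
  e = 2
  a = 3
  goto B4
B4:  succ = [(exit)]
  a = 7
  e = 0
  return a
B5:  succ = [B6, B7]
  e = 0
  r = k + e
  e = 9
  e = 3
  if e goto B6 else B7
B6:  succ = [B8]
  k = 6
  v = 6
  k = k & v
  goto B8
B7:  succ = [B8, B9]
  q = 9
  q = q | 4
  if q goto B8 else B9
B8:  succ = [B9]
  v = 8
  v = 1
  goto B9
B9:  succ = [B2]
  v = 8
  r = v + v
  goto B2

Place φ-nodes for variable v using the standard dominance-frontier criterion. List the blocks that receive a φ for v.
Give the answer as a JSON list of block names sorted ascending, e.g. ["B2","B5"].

Answer: ["B2", "B4", "B8", "B9"]

Working:
idom tree: B1←B0 B2←B0 B3←B1 B4←B0 B5←B2 B6←B5 B7←B2 B8←B2 B9←B2
Dom∩ at merges:
  B2: preds {B0,B9}: {B0} ∩ {B0,B2,B9} = {B0}; idom=B0
  B4: preds {B2,B3}: {B0,B2} ∩ {B0,B1,B3} = {B0}; idom=B0
  B7: preds {B2,B5}: {B0,B2} ∩ {B0,B2,B5} = {B0,B2}; idom=B2
  B8: preds {B6,B7}: {B0,B2,B5,B6} ∩ {B0,B2,B7} = {B0,B2}; idom=B2
  B9: preds {B7,B8}: {B0,B2,B7} ∩ {B0,B2,B8} = {B0,B2}; idom=B2

Frontier:
  B2←B0: walk · to B0
  B2←B9: walk B9→B2 to B0
  B4←B2: walk B2 to B0
  B4←B3: walk B3→B1 to B0
  B7←B2: walk · to B2
  B7←B5: walk B5 to B2
  B8←B6: walk B6→B5 to B2
  B8←B7: walk B7 to B2
  B9←B7: walk B7 to B2
  B9←B8: walk B8 to B2
  DF(B0)=∅
  DF(B1)={B4}
  DF(B2)={B2,B4}
  DF(B3)={B4}
  DF(B4)=∅
  DF(B5)={B7,B8}
  DF(B6)={B8}
  DF(B7)={B8,B9}
  DF(B8)={B9}
  DF(B9)={B2}

φ for v: defs {B0,B2,B6,B8,B9}
  DF⁺ = {B2,B4,B8,B9}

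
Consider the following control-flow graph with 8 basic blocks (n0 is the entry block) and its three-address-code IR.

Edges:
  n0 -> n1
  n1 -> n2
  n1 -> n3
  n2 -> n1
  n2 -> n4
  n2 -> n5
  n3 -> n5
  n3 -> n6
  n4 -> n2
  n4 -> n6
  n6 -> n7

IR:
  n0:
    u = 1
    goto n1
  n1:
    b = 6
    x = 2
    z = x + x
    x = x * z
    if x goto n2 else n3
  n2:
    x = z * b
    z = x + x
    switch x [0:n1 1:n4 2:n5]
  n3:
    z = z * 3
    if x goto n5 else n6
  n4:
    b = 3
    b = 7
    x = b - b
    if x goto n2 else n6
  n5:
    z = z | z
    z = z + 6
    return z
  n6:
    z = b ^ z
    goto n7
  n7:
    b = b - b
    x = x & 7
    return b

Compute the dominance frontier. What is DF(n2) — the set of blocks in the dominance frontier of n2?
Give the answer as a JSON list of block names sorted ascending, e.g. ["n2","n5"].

idom tree: n1←n0 n2←n1 n3←n1 n4←n2 n5←n1 n6←n1 n7←n6
Join-block Dom:
  n1: preds {n0,n2}: {n0} ∩ {n0,n1,n2} = {n0}; idom=n0
  n2: preds {n1,n4}: {n0,n1} ∩ {n0,n1,n2,n4} = {n0,n1}; idom=n1
  n5: preds {n2,n3}: {n0,n1,n2} ∩ {n0,n1,n3} = {n0,n1}; idom=n1
  n6: preds {n3,n4}: {n0,n1,n3} ∩ {n0,n1,n2,n4} = {n0,n1}; idom=n1

DF derivation:
  join n1 pred n0: · stop@n0
  join n1 pred n2: n2→n1 stop@n0
  join n2 pred n1: · stop@n1
  join n2 pred n4: n4→n2 stop@n1
  join n5 pred n2: n2 stop@n1
  join n5 pred n3: n3 stop@n1
  join n6 pred n3: n3 stop@n1
  join n6 pred n4: n4→n2 stop@n1
  n0: DF=∅
  n1: DF={n1}
  n2: DF={n1,n2,n5,n6}
  n3: DF={n5,n6}
  n4: DF={n2,n6}
  n5: DF=∅
  n6: DF=∅
  n7: DF=∅

DF(n2) = ["n1", "n2", "n5", "n6"]

Answer: ["n1", "n2", "n5", "n6"]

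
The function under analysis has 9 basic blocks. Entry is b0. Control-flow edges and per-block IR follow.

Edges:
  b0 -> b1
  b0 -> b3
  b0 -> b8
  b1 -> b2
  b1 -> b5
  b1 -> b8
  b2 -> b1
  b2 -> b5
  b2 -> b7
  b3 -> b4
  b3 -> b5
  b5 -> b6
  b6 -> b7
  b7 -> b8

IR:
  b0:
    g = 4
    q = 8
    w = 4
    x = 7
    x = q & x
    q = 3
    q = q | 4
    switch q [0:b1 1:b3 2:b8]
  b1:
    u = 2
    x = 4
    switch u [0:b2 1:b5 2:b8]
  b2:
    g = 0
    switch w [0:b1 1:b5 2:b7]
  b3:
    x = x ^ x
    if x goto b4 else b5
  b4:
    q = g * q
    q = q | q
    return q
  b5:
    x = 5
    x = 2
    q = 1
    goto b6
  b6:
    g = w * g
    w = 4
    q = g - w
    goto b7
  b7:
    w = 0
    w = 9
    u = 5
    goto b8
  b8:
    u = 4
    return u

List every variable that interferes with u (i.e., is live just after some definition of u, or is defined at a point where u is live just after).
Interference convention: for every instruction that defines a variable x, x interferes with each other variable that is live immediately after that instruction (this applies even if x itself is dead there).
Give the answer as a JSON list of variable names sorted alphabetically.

Answer: ["g", "w", "x"]

Derivation:
def/use:
  b0 def {g,q,w,x} use ∅
  b1 def {u,x} use ∅
  b2 def {g} use {w}
  b3 def {x} use {x}
  b4 def {q} use {g,q}
  b5 def {q,x} use ∅
  b6 def {g,q,w} use {g,w}
  b7 def {u,w} use ∅
  b8 def {u} use ∅

Liveness:
  b0: in=∅ out={g,q,w,x}
  b1: in={g,w} out={g,w}
  b2: in={w} out={g,w}
  b3: in={g,q,w,x} out={g,q,w}
  b4: in={g,q} out=∅
  b5: in={g,w} out={g,w}
  b6: in={g,w} out=∅
  b7: in=∅ out=∅
  b8: in=∅ out=∅

Interference:
  g: {q,u,w,x}
  q: {g,w,x}
  u: {g,w,x}
  w: {g,q,u,x}
  x: {g,q,u,w}

N(u) = ["g", "w", "x"]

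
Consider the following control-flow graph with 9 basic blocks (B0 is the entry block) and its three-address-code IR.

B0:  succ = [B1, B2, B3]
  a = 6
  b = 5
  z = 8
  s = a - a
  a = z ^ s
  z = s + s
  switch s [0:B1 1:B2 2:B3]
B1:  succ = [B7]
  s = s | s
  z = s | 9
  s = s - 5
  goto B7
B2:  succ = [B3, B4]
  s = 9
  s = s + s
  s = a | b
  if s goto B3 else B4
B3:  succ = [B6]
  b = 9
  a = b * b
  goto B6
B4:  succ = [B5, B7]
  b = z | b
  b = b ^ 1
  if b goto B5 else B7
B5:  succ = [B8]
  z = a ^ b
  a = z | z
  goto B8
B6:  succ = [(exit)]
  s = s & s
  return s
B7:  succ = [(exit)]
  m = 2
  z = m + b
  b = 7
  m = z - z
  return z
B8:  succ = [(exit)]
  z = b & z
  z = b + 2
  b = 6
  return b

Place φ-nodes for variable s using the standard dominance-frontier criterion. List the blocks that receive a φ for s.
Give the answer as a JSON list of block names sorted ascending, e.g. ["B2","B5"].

idom tree: B1←B0 B2←B0 B3←B0 B4←B2 B5←B4 B6←B3 B7←B0 B8←B5
Dom at joins:
  B3: preds {B0,B2}: {B0} ∩ {B0,B2} = {B0}; idom=B0
  B7: preds {B1,B4}: {B0,B1} ∩ {B0,B2,B4} = {B0}; idom=B0

DF walk-up:
  join B3 pred B0: · stop@B0
  join B3 pred B2: B2 stop@B0
  join B7 pred B1: B1 stop@B0
  join B7 pred B4: B4→B2 stop@B0
  B0 → ∅
  B1 → {B7}
  B2 → {B3,B7}
  B3 → ∅
  B4 → {B7}
  B5 → ∅
  B6 → ∅
  B7 → ∅
  B8 → ∅

φ for s: defs {B0,B1,B2,B6}
  DF⁺ = {B3,B7}

Answer: ["B3", "B7"]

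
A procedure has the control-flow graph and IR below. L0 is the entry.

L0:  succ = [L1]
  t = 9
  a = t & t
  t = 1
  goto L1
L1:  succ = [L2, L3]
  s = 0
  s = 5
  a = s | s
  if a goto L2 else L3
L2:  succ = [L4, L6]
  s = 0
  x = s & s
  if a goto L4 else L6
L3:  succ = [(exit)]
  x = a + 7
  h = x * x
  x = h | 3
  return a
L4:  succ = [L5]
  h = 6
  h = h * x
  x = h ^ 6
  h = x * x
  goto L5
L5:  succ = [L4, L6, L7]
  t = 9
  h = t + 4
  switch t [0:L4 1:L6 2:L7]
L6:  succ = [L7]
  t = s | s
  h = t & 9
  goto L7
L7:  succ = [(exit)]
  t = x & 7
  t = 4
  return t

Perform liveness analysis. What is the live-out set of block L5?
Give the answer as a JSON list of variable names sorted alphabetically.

Answer: ["s", "x"]

Working:
Block summaries:
  L0: {a,t} / ∅
  L1: {a,s} / ∅
  L2: {s,x} / {a}
  L3: {h,x} / {a}
  L4: {h,x} / {x}
  L5: {h,t} / ∅
  L6: {h,t} / {s}
  L7: {t} / {x}

Liveness:
  L0: in=∅ out=∅
  L1: in=∅ out={a}
  L2: in={a} out={s,x}
  L3: in={a} out=∅
  L4: in={s,x} out={s,x}
  L5: in={s,x} out={s,x}
  L6: in={s,x} out={x}
  L7: in={x} out=∅

live-out(L5) = ["s", "x"]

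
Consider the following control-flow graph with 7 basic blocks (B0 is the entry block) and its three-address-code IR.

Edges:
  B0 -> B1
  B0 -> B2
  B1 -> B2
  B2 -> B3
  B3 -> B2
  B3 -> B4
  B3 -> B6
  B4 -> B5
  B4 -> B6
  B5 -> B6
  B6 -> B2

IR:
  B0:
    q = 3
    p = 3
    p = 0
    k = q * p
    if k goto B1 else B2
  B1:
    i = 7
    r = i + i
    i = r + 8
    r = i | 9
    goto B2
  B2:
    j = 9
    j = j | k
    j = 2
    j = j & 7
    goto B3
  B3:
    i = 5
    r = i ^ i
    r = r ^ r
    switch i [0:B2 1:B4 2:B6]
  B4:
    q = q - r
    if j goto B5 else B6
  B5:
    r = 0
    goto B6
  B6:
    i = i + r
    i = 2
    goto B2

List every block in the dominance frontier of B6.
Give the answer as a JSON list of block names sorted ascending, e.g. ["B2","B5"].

idom tree: B1←B0 B2←B0 B3←B2 B4←B3 B5←B4 B6←B3
Dom∩ at merges:
  B2: preds {B0,B1,B3,B6}: {B0} ∩ {B0,B1} ∩ {B0,B2,B3} ∩ {B0,B2,B3,B6} = {B0}; idom=B0
  B6: preds {B3,B4,B5}: {B0,B2,B3} ∩ {B0,B2,B3,B4} ∩ {B0,B2,B3,B4,B5} = {B0,B2,B3}; idom=B3

Frontier:
  join B2 pred B0: · stop@B0
  join B2 pred B1: B1 stop@B0
  join B2 pred B3: B3→B2 stop@B0
  join B2 pred B6: B6→B3→B2 stop@B0
  join B6 pred B3: · stop@B3
  join B6 pred B4: B4 stop@B3
  join B6 pred B5: B5→B4 stop@B3
  DF(B0)=∅
  DF(B1)={B2}
  DF(B2)={B2}
  DF(B3)={B2}
  DF(B4)={B6}
  DF(B5)={B6}
  DF(B6)={B2}

DF(B6) = ["B2"]

Answer: ["B2"]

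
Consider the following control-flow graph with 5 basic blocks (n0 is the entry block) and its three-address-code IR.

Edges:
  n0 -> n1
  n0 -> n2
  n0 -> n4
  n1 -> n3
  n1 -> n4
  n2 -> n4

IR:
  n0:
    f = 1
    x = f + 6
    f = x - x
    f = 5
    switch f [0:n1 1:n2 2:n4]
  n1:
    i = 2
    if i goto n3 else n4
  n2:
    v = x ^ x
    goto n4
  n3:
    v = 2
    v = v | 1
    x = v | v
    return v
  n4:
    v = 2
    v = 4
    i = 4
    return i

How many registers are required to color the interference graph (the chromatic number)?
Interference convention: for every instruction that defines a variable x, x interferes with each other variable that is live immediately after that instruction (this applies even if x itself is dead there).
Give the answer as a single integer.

Answer: 2

Analysis:
def/use:
  n0 def {f,x} use ∅
  n1 def {i} use ∅
  n2 def {v} use {x}
  n3 def {v,x} use ∅
  n4 def {i,v} use ∅

Live sets:
  n0 li=∅ lo={x}
  n1 li=∅ lo=∅
  n2 li={x} lo=∅
  n3 li=∅ lo=∅
  n4 li=∅ lo=∅

Interfere edges:
  f↔{x}
  i↔∅
  v↔{x}
  x↔{f,v}

Registers:
  lower bound: {f,x} mutually conflict ⇒ χ ≥ 2
  2-colouring: R0={i,x}  R1={f,v}
  χ = 2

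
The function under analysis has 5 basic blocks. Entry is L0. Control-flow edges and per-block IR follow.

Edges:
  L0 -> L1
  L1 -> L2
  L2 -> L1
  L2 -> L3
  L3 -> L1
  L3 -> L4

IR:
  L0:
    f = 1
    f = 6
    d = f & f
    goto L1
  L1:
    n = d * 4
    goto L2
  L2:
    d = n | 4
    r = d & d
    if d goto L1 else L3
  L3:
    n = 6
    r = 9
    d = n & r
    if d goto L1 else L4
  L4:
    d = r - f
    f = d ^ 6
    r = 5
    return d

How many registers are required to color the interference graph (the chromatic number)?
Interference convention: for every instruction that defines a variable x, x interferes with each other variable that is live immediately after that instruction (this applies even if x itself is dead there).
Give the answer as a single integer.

Answer: 3

Derivation:
Per-block:
  L0: {d,f} / ∅
  L1: {n} / {d}
  L2: {d,r} / {n}
  L3: {d,n,r} / ∅
  L4: {d,f,r} / {f,r}

Live sets:
  L0 li=∅ lo={d,f}
  L1 li={d,f} lo={f,n}
  L2 li={f,n} lo={d,f}
  L3 li={f} lo={d,f,r}
  L4 li={f,r} lo=∅

Interfere edges:
  d: {f,r}
  f: {d,n,r}
  n: {f,r}
  r: {d,f,n}

Registers:
  clique {d,f,r} ⇒ need ≥ 3
  3-colouring: R0={f}  R1={r}  R2={d,n}
  χ = 3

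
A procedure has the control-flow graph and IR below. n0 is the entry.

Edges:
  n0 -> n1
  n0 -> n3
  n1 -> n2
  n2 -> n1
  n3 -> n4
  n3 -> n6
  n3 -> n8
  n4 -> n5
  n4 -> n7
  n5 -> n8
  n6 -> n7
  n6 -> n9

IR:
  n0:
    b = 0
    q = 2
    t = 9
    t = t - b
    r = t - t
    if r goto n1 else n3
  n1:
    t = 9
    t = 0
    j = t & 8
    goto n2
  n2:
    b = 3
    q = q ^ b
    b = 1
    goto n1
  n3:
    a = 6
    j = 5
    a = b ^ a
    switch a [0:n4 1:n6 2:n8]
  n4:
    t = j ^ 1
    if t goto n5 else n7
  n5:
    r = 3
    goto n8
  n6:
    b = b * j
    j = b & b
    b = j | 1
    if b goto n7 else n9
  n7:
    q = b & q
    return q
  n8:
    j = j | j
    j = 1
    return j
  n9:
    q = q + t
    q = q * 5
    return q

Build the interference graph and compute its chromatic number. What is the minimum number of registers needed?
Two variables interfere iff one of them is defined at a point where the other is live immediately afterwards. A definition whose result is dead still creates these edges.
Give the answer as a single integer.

Answer: 5

Working:
def/use:
  n0: def={b,q,r,t} ue=∅
  n1: def={j,t} ue=∅
  n2: def={b,q} ue={q}
  n3: def={a,j} ue={b}
  n4: def={t} ue={j}
  n5: def={r} ue=∅
  n6: def={b,j} ue={b,j}
  n7: def={q} ue={b,q}
  n8: def={j} ue={j}
  n9: def={q} ue={q,t}

Live sets:
  live n0: ∅→{b,q,t}
  live n1: {q}→{q}
  live n2: {q}→{q}
  live n3: {b,q,t}→{b,j,q,t}
  live n4: {b,j,q}→{b,j,q}
  live n5: {j}→{j}
  live n6: {b,j,q,t}→{b,q,t}
  live n7: {b,q}→∅
  live n8: {j}→∅
  live n9: {q,t}→∅

Interfere edges:
  a — {b,j,q,t}
  b — {a,j,q,r,t}
  j — {a,b,q,r,t}
  q — {a,b,j,r,t}
  r — {b,j,q,t}
  t — {a,b,j,q,r}

Registers:
  {a,b,j,q,t} pairwise interfere (5-clique) ⇒ χ ≥ 5
  assign a→R4 b→R0 j→R1 q→R2 r→R4 t→R3 — no edge inside a register ⇒ χ ≤ 5
  χ = 5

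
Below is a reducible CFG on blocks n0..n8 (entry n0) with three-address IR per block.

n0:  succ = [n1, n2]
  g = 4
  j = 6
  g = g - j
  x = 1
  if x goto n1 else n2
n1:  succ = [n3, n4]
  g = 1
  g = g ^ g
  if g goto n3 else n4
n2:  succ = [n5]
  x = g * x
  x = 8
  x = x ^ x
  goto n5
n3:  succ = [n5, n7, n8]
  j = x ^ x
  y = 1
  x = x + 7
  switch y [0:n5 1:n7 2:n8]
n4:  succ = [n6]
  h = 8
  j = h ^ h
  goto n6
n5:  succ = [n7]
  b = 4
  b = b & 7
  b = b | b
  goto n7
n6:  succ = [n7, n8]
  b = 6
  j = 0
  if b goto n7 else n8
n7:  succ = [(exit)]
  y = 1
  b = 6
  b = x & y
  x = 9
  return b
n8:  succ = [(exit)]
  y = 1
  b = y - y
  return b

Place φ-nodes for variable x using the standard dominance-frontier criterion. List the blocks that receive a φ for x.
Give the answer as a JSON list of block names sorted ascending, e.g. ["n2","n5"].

Answer: ["n5", "n7", "n8"]

Derivation:
idom tree: n1←n0 n2←n0 n3←n1 n4←n1 n5←n0 n6←n4 n7←n0 n8←n1
Dom∩ at merges:
  n5: preds {n2,n3}: {n0,n2} ∩ {n0,n1,n3} = {n0}; idom=n0
  n7: preds {n3,n5,n6}: {n0,n1,n3} ∩ {n0,n5} ∩ {n0,n1,n4,n6} = {n0}; idom=n0
  n8: preds {n3,n6}: {n0,n1,n3} ∩ {n0,n1,n4,n6} = {n0,n1}; idom=n1

Frontier:
  n5←n2: walk n2 to n0
  n5←n3: walk n3→n1 to n0
  n7←n3: walk n3→n1 to n0
  n7←n5: walk n5 to n0
  n7←n6: walk n6→n4→n1 to n0
  n8←n3: walk n3 to n1
  n8←n6: walk n6→n4 to n1
  n0 → ∅
  n1 → {n5,n7}
  n2 → {n5}
  n3 → {n5,n7,n8}
  n4 → {n7,n8}
  n5 → {n7}
  n6 → {n7,n8}
  n7 → ∅
  n8 → ∅

φ for x: defs {n0,n2,n3,n7}
  DF⁺ = {n5,n7,n8}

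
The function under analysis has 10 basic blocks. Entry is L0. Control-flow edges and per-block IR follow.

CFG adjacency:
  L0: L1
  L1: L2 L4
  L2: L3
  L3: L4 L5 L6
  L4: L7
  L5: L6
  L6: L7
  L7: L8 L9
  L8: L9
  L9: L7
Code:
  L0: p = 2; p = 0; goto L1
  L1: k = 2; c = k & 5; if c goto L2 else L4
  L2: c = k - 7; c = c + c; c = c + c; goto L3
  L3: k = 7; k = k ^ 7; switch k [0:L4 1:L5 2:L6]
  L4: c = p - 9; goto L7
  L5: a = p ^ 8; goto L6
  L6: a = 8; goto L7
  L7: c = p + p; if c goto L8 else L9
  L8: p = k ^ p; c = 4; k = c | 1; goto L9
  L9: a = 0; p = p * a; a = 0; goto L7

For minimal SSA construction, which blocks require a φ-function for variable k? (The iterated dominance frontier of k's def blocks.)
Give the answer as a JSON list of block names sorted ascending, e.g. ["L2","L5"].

Answer: ["L4", "L7", "L9"]

Derivation:
idom tree: L1←L0 L2←L1 L3←L2 L4←L1 L5←L3 L6←L3 L7←L1 L8←L7 L9←L7
Join-block Dom:
  L4: preds {L1,L3}: {L0,L1} ∩ {L0,L1,L2,L3} = {L0,L1}; idom=L1
  L6: preds {L3,L5}: {L0,L1,L2,L3} ∩ {L0,L1,L2,L3,L5} = {L0,L1,L2,L3}; idom=L3
  L7: preds {L4,L6,L9}: {L0,L1,L4} ∩ {L0,L1,L2,L3,L6} ∩ {L0,L1,L7,L9} = {L0,L1}; idom=L1
  L9: preds {L7,L8}: {L0,L1,L7} ∩ {L0,L1,L7,L8} = {L0,L1,L7}; idom=L7

Frontier:
  join L4 pred L1: · stop@L1
  join L4 pred L3: L3→L2 stop@L1
  join L6 pred L3: · stop@L3
  join L6 pred L5: L5 stop@L3
  join L7 pred L4: L4 stop@L1
  join L7 pred L6: L6→L3→L2 stop@L1
  join L7 pred L9: L9→L7 stop@L1
  join L9 pred L7: · stop@L7
  join L9 pred L8: L8 stop@L7
  L0: DF=∅
  L1: DF=∅
  L2: DF={L4,L7}
  L3: DF={L4,L7}
  L4: DF={L7}
  L5: DF={L6}
  L6: DF={L7}
  L7: DF={L7}
  L8: DF={L9}
  L9: DF={L7}

φ for k: defs {L1,L3,L8}
  DF⁺ = {L4,L7,L9}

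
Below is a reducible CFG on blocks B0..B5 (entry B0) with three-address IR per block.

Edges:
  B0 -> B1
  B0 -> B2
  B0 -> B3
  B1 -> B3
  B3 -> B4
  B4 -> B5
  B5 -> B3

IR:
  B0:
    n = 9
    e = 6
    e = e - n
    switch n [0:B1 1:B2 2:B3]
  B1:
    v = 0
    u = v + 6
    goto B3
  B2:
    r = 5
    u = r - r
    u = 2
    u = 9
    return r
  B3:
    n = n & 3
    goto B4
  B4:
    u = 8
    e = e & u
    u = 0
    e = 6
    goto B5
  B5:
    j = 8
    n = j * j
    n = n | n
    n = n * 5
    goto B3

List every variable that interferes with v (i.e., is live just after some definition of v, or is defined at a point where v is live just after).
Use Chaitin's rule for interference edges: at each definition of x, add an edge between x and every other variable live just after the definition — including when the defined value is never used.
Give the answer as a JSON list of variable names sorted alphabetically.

Answer: ["e", "n"]

Analysis:
Block summaries:
  B0 def {e,n} use ∅
  B1 def {u,v} use ∅
  B2 def {r,u} use ∅
  B3 def {n} use {n}
  B4 def {e,u} use {e}
  B5 def {j,n} use ∅

Liveness:
  live B0: ∅→{e,n}
  live B1: {e,n}→{e,n}
  live B2: ∅→∅
  live B3: {e,n}→{e}
  live B4: {e}→{e}
  live B5: {e}→{e,n}

Interference:
  e — {j,n,u,v}
  j — {e}
  n — {e,u,v}
  r — {u}
  u — {e,n,r}
  v — {e,n}

N(v) = ["e", "n"]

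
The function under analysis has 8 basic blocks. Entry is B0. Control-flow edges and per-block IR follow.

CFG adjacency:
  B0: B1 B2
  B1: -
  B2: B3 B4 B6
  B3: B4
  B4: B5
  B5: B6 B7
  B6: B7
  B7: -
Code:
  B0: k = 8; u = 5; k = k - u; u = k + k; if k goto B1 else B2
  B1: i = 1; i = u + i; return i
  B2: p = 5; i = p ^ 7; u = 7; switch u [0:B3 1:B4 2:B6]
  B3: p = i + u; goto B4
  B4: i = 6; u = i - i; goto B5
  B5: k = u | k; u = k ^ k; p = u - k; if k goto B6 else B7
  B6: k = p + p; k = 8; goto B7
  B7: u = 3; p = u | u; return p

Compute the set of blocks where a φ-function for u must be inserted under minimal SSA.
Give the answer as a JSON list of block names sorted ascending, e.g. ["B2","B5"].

Answer: ["B6", "B7"]

Derivation:
idom tree: B1←B0 B2←B0 B3←B2 B4←B2 B5←B4 B6←B2 B7←B2
Dom at joins:
  B4: preds {B2,B3}: {B0,B2} ∩ {B0,B2,B3} = {B0,B2}; idom=B2
  B6: preds {B2,B5}: {B0,B2} ∩ {B0,B2,B4,B5} = {B0,B2}; idom=B2
  B7: preds {B5,B6}: {B0,B2,B4,B5} ∩ {B0,B2,B6} = {B0,B2}; idom=B2

Frontier:
  join B4 pred B2: · stop@B2
  join B4 pred B3: B3 stop@B2
  join B6 pred B2: · stop@B2
  join B6 pred B5: B5→B4 stop@B2
  join B7 pred B5: B5→B4 stop@B2
  join B7 pred B6: B6 stop@B2
  B0: DF=∅
  B1: DF=∅
  B2: DF=∅
  B3: DF={B4}
  B4: DF={B6,B7}
  B5: DF={B6,B7}
  B6: DF={B7}
  B7: DF=∅

φ for u: defs {B0,B2,B4,B5,B7}
  DF⁺ = {B6,B7}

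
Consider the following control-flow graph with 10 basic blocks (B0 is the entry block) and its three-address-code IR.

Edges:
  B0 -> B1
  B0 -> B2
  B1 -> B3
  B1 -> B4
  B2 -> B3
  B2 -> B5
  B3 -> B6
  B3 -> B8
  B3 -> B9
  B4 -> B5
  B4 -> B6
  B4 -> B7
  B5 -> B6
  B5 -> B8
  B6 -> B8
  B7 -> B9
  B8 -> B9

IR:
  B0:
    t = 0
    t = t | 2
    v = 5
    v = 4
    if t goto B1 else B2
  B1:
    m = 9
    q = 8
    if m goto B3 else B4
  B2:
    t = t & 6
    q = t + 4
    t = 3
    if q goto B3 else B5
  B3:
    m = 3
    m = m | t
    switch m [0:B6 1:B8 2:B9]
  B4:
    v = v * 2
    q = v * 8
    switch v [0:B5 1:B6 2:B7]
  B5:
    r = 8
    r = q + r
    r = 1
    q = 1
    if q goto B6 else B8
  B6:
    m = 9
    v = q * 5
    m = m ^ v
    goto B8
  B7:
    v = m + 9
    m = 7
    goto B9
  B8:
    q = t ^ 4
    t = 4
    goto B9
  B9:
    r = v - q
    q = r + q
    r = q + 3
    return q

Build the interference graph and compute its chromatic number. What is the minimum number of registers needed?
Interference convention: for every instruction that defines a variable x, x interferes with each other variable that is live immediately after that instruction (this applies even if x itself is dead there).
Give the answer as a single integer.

Per-block:
  B0 def {t,v} use ∅
  B1 def {m,q} use ∅
  B2 def {q,t} use {t}
  B3 def {m} use {t}
  B4 def {q,v} use {v}
  B5 def {q,r} use {q}
  B6 def {m,v} use {q}
  B7 def {m,v} use {m}
  B8 def {q,t} use {t}
  B9 def {q,r} use {q,v}

Liveness:
  live B0: ∅→{t,v}
  live B1: {t,v}→{m,q,t,v}
  live B2: {t,v}→{q,t,v}
  live B3: {q,t,v}→{q,t,v}
  live B4: {m,t,v}→{m,q,t,v}
  live B5: {q,t,v}→{q,t,v}
  live B6: {q,t}→{t,v}
  live B7: {m,q}→{q,v}
  live B8: {t,v}→{q,v}
  live B9: {q,v}→∅

Interference:
  m↔{q,t,v}
  q↔{m,r,t,v}
  r↔{q,t,v}
  t↔{m,q,r,v}
  v↔{m,q,r,t}

Colouring:
  lower bound: {m,q,t,v} mutually conflict ⇒ χ ≥ 4
  assign m→r3 q→r0 r→r3 t→r1 v→r2 — no edge inside a register ⇒ χ ≤ 4
  χ = 4

Answer: 4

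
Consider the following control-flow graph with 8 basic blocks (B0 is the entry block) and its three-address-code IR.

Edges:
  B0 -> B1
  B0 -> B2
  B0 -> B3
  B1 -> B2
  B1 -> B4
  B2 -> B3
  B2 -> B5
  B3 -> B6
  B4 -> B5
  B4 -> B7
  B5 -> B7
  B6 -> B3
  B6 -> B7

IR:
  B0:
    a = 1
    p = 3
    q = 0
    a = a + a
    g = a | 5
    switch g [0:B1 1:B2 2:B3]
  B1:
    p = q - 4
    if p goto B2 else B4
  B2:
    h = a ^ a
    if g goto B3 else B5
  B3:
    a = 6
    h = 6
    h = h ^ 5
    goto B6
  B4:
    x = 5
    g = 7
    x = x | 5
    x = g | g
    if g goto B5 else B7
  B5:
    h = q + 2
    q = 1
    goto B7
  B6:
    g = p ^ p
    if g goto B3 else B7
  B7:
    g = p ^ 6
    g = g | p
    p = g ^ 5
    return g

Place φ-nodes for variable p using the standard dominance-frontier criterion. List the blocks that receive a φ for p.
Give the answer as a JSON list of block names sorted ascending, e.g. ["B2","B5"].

idom tree: B1←B0 B2←B0 B3←B0 B4←B1 B5←B0 B6←B3 B7←B0
Join-block Dom:
  B2: preds {B0,B1}: {B0} ∩ {B0,B1} = {B0}; idom=B0
  B3: preds {B0,B2,B6}: {B0} ∩ {B0,B2} ∩ {B0,B3,B6} = {B0}; idom=B0
  B5: preds {B2,B4}: {B0,B2} ∩ {B0,B1,B4} = {B0}; idom=B0
  B7: preds {B4,B5,B6}: {B0,B1,B4} ∩ {B0,B5} ∩ {B0,B3,B6} = {B0}; idom=B0

DF walk-up:
  join B2 pred B0: · stop@B0
  join B2 pred B1: B1 stop@B0
  join B3 pred B0: · stop@B0
  join B3 pred B2: B2 stop@B0
  join B3 pred B6: B6→B3 stop@B0
  join B5 pred B2: B2 stop@B0
  join B5 pred B4: B4→B1 stop@B0
  join B7 pred B4: B4→B1 stop@B0
  join B7 pred B5: B5 stop@B0
  join B7 pred B6: B6→B3 stop@B0
  B0 → ∅
  B1 → {B2,B5,B7}
  B2 → {B3,B5}
  B3 → {B3,B7}
  B4 → {B5,B7}
  B5 → {B7}
  B6 → {B3,B7}
  B7 → ∅

φ for p: defs {B0,B1,B7}
  DF⁺ = {B2,B3,B5,B7}

Answer: ["B2", "B3", "B5", "B7"]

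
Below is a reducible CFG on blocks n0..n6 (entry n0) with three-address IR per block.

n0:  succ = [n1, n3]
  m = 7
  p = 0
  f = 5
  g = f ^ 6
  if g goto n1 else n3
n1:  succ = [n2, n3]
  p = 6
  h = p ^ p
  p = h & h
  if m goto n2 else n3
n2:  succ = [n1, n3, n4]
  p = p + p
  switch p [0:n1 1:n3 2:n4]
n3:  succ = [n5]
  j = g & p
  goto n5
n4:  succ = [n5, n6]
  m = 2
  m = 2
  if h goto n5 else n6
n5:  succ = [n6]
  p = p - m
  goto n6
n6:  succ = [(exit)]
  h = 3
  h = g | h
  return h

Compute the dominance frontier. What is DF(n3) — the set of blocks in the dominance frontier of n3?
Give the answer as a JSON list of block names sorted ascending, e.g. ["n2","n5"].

idom tree: n1←n0 n2←n1 n3←n0 n4←n2 n5←n0 n6←n0
Join-block Dom:
  n1: preds {n0,n2}: {n0} ∩ {n0,n1,n2} = {n0}; idom=n0
  n3: preds {n0,n1,n2}: {n0} ∩ {n0,n1} ∩ {n0,n1,n2} = {n0}; idom=n0
  n5: preds {n3,n4}: {n0,n3} ∩ {n0,n1,n2,n4} = {n0}; idom=n0
  n6: preds {n4,n5}: {n0,n1,n2,n4} ∩ {n0,n5} = {n0}; idom=n0

DF derivation:
  join n1 pred n0: · stop@n0
  join n1 pred n2: n2→n1 stop@n0
  join n3 pred n0: · stop@n0
  join n3 pred n1: n1 stop@n0
  join n3 pred n2: n2→n1 stop@n0
  join n5 pred n3: n3 stop@n0
  join n5 pred n4: n4→n2→n1 stop@n0
  join n6 pred n4: n4→n2→n1 stop@n0
  join n6 pred n5: n5 stop@n0
  n0 → ∅
  n1 → {n1,n3,n5,n6}
  n2 → {n1,n3,n5,n6}
  n3 → {n5}
  n4 → {n5,n6}
  n5 → {n6}
  n6 → ∅

DF(n3) = ["n5"]

Answer: ["n5"]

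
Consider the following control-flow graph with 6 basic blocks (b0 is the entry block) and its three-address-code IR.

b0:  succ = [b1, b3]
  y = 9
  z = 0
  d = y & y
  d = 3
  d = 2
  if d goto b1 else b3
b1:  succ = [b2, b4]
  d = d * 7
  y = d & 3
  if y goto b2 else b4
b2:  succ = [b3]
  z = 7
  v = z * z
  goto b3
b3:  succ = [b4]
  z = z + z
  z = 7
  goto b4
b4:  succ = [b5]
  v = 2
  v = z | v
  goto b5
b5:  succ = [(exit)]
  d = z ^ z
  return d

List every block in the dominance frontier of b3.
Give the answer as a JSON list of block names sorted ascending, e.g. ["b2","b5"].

Answer: ["b4"]

Working:
idom tree: b1←b0 b2←b1 b3←b0 b4←b0 b5←b4
Dom∩ at merges:
  b3: preds {b0,b2}: {b0} ∩ {b0,b1,b2} = {b0}; idom=b0
  b4: preds {b1,b3}: {b0,b1} ∩ {b0,b3} = {b0}; idom=b0

DF walk-up:
  join b3 pred b0: · stop@b0
  join b3 pred b2: b2→b1 stop@b0
  join b4 pred b1: b1 stop@b0
  join b4 pred b3: b3 stop@b0
  b0 → ∅
  b1 → {b3,b4}
  b2 → {b3}
  b3 → {b4}
  b4 → ∅
  b5 → ∅

DF(b3) = ["b4"]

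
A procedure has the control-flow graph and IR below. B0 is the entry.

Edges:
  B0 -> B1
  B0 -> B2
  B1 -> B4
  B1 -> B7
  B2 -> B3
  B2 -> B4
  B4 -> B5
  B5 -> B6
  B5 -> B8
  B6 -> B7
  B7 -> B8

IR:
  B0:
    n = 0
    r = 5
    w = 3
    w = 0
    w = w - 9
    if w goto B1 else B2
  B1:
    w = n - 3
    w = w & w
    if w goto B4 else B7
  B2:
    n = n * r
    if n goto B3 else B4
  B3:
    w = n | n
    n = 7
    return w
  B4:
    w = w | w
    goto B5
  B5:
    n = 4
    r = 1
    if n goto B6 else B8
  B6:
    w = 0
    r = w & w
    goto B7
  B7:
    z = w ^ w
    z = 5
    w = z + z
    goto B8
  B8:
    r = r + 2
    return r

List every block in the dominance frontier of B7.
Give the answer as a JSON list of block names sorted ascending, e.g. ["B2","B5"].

Answer: ["B8"]

Working:
idom tree: B1←B0 B2←B0 B3←B2 B4←B0 B5←B4 B6←B5 B7←B0 B8←B0
Dom∩ at merges:
  B4: preds {B1,B2}: {B0,B1} ∩ {B0,B2} = {B0}; idom=B0
  B7: preds {B1,B6}: {B0,B1} ∩ {B0,B4,B5,B6} = {B0}; idom=B0
  B8: preds {B5,B7}: {B0,B4,B5} ∩ {B0,B7} = {B0}; idom=B0

DF walk-up:
  B4←B1: walk B1 to B0
  B4←B2: walk B2 to B0
  B7←B1: walk B1 to B0
  B7←B6: walk B6→B5→B4 to B0
  B8←B5: walk B5→B4 to B0
  B8←B7: walk B7 to B0
  B0: DF=∅
  B1: DF={B4,B7}
  B2: DF={B4}
  B3: DF=∅
  B4: DF={B7,B8}
  B5: DF={B7,B8}
  B6: DF={B7}
  B7: DF={B8}
  B8: DF=∅

DF(B7) = ["B8"]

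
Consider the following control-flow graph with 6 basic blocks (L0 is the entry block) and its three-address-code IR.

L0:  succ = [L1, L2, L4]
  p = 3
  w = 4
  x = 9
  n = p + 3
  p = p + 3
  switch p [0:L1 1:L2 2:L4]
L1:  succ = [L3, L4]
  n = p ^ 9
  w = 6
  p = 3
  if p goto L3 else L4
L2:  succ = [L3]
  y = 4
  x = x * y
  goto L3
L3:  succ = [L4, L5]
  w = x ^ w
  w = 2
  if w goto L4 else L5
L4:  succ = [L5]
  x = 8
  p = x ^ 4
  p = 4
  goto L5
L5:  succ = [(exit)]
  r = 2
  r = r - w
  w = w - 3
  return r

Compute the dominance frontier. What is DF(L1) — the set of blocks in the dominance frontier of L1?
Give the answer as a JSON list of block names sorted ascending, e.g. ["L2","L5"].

idom tree: L1←L0 L2←L0 L3←L0 L4←L0 L5←L0
Dom at joins:
  L3: preds {L1,L2}: {L0,L1} ∩ {L0,L2} = {L0}; idom=L0
  L4: preds {L0,L1,L3}: {L0} ∩ {L0,L1} ∩ {L0,L3} = {L0}; idom=L0
  L5: preds {L3,L4}: {L0,L3} ∩ {L0,L4} = {L0}; idom=L0

DF derivation:
  join L3 pred L1: L1 stop@L0
  join L3 pred L2: L2 stop@L0
  join L4 pred L0: · stop@L0
  join L4 pred L1: L1 stop@L0
  join L4 pred L3: L3 stop@L0
  join L5 pred L3: L3 stop@L0
  join L5 pred L4: L4 stop@L0
  L0 → ∅
  L1 → {L3,L4}
  L2 → {L3}
  L3 → {L4,L5}
  L4 → {L5}
  L5 → ∅

DF(L1) = ["L3", "L4"]

Answer: ["L3", "L4"]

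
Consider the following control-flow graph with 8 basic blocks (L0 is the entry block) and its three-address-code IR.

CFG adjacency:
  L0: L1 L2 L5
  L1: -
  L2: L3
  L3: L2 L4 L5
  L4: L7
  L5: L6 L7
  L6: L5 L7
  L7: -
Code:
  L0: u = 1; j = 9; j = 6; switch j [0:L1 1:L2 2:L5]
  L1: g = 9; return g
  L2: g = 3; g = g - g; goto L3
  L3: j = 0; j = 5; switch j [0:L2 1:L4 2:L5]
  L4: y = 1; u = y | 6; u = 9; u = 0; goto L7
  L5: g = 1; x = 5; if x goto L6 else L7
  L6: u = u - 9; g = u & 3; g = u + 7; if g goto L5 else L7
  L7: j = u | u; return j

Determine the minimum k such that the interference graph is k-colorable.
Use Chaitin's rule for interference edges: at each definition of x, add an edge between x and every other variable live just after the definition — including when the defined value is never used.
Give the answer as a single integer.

Answer: 2

Analysis:
Block summaries:
  L0: def={j,u} ue=∅
  L1: def={g} ue=∅
  L2: def={g} ue=∅
  L3: def={j} ue=∅
  L4: def={u,y} ue=∅
  L5: def={g,x} ue=∅
  L6: def={g,u} ue={u}
  L7: def={j} ue={u}

Live sets:
  L0 li=∅ lo={u}
  L1 li=∅ lo=∅
  L2 li={u} lo={u}
  L3 li={u} lo={u}
  L4 li=∅ lo={u}
  L5 li={u} lo={u}
  L6 li={u} lo={u}
  L7 li={u} lo=∅

Interference:
  g↔{u}
  j↔{u}
  u↔{g,j,x}
  x↔{u}
  y↔∅

Chromatic number:
  clique {g,u} ⇒ need ≥ 2
  2-colouring: c0={u,y}  c1={g,j,x}
  χ = 2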